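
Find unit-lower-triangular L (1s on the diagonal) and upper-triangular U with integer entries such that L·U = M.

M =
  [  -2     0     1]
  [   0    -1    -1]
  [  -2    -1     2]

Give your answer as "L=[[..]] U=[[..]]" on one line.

  R1 -= 0·R0 → [0,-1,-1]
  R2 -= 1·R0 → [0,-1,1]
  R2 -= 1·R1 → [0,0,2]

L=[[1,0,0],[0,1,0],[1,1,1]] U=[[-2,0,1],[0,-1,-1],[0,0,2]]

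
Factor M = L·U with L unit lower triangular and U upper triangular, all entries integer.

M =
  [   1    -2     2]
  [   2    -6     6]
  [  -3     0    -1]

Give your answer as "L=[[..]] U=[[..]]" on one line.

L=[[1,0,0],[2,1,0],[-3,3,1]] U=[[1,-2,2],[0,-2,2],[0,0,-1]]

  r1 -= 2·r0 → [0,-2,2]
  r2 -= -3·r0 → [0,-6,5]
  r2 -= 3·r1 → [0,0,-1]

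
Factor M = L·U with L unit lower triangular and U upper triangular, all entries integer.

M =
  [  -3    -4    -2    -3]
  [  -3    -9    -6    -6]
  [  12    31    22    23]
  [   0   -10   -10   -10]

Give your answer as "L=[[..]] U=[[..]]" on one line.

  r1 -= 1·r0 → [0,-5,-4,-3]
  r2 -= -4·r0 → [0,15,14,11]
  r3 -= 0·r0 → [0,-10,-10,-10]
  r2 -= -3·r1 → [0,0,2,2]
  r3 -= 2·r1 → [0,0,-2,-4]
  r3 -= -1·r2 → [0,0,0,-2]

L=[[1,0,0,0],[1,1,0,0],[-4,-3,1,0],[0,2,-1,1]] U=[[-3,-4,-2,-3],[0,-5,-4,-3],[0,0,2,2],[0,0,0,-2]]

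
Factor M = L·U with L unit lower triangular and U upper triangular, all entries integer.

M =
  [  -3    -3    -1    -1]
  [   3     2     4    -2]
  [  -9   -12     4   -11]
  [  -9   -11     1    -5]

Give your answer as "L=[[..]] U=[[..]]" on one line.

  row1 -= -1·row0 → [0,-1,3,-3]
  row2 -= 3·row0 → [0,-3,7,-8]
  row3 -= 3·row0 → [0,-2,4,-2]
  row2 -= 3·row1 → [0,0,-2,1]
  row3 -= 2·row1 → [0,0,-2,4]
  row3 -= 1·row2 → [0,0,0,3]

L=[[1,0,0,0],[-1,1,0,0],[3,3,1,0],[3,2,1,1]] U=[[-3,-3,-1,-1],[0,-1,3,-3],[0,0,-2,1],[0,0,0,3]]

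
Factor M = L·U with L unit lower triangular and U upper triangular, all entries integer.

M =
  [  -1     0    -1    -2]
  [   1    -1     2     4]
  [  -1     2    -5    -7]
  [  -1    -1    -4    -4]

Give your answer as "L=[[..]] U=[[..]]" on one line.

L=[[1,0,0,0],[-1,1,0,0],[1,-2,1,0],[1,1,2,1]] U=[[-1,0,-1,-2],[0,-1,1,2],[0,0,-2,-1],[0,0,0,-2]]

  row1 -= -1·row0 → [0,-1,1,2]
  row2 -= 1·row0 → [0,2,-4,-5]
  row3 -= 1·row0 → [0,-1,-3,-2]
  row2 -= -2·row1 → [0,0,-2,-1]
  row3 -= 1·row1 → [0,0,-4,-4]
  row3 -= 2·row2 → [0,0,0,-2]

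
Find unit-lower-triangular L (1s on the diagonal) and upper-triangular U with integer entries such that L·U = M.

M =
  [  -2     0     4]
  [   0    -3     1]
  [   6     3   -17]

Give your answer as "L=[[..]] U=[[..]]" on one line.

L=[[1,0,0],[0,1,0],[-3,-1,1]] U=[[-2,0,4],[0,-3,1],[0,0,-4]]

  R1 -= 0·R0 → [0,-3,1]
  R2 -= -3·R0 → [0,3,-5]
  R2 -= -1·R1 → [0,0,-4]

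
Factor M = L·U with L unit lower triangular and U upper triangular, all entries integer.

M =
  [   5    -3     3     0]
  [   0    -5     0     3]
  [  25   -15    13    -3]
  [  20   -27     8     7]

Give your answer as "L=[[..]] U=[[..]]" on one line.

  row1 -= 0·row0 → [0,-5,0,3]
  row2 -= 5·row0 → [0,0,-2,-3]
  row3 -= 4·row0 → [0,-15,-4,7]
  row2 -= 0·row1 → [0,0,-2,-3]
  row3 -= 3·row1 → [0,0,-4,-2]
  row3 -= 2·row2 → [0,0,0,4]

L=[[1,0,0,0],[0,1,0,0],[5,0,1,0],[4,3,2,1]] U=[[5,-3,3,0],[0,-5,0,3],[0,0,-2,-3],[0,0,0,4]]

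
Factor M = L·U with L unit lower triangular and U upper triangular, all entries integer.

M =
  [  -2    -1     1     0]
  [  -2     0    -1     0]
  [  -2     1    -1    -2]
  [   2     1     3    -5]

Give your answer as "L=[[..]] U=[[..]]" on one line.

L=[[1,0,0,0],[1,1,0,0],[1,2,1,0],[-1,0,2,1]] U=[[-2,-1,1,0],[0,1,-2,0],[0,0,2,-2],[0,0,0,-1]]

  r1 -= 1·r0 → [0,1,-2,0]
  r2 -= 1·r0 → [0,2,-2,-2]
  r3 -= -1·r0 → [0,0,4,-5]
  r2 -= 2·r1 → [0,0,2,-2]
  r3 -= 0·r1 → [0,0,4,-5]
  r3 -= 2·r2 → [0,0,0,-1]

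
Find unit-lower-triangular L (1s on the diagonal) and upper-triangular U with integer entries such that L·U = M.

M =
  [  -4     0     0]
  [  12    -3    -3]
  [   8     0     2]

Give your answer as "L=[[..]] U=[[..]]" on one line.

L=[[1,0,0],[-3,1,0],[-2,0,1]] U=[[-4,0,0],[0,-3,-3],[0,0,2]]

  row1 -= -3·row0 → [0,-3,-3]
  row2 -= -2·row0 → [0,0,2]
  row2 -= 0·row1 → [0,0,2]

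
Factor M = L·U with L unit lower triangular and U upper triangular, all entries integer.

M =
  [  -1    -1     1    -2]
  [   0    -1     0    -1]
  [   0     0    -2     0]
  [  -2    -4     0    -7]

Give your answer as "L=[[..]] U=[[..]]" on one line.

  R1 -= 0·R0 → [0,-1,0,-1]
  R2 -= 0·R0 → [0,0,-2,0]
  R3 -= 2·R0 → [0,-2,-2,-3]
  R2 -= 0·R1 → [0,0,-2,0]
  R3 -= 2·R1 → [0,0,-2,-1]
  R3 -= 1·R2 → [0,0,0,-1]

L=[[1,0,0,0],[0,1,0,0],[0,0,1,0],[2,2,1,1]] U=[[-1,-1,1,-2],[0,-1,0,-1],[0,0,-2,0],[0,0,0,-1]]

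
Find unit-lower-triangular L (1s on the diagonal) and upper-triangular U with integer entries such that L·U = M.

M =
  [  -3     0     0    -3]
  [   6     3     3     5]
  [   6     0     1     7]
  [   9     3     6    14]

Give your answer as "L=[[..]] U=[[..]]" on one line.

  r1 -= -2·r0 → [0,3,3,-1]
  r2 -= -2·r0 → [0,0,1,1]
  r3 -= -3·r0 → [0,3,6,5]
  r2 -= 0·r1 → [0,0,1,1]
  r3 -= 1·r1 → [0,0,3,6]
  r3 -= 3·r2 → [0,0,0,3]

L=[[1,0,0,0],[-2,1,0,0],[-2,0,1,0],[-3,1,3,1]] U=[[-3,0,0,-3],[0,3,3,-1],[0,0,1,1],[0,0,0,3]]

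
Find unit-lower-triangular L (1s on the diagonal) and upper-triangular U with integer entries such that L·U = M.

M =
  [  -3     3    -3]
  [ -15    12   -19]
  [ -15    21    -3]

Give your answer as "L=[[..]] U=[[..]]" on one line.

L=[[1,0,0],[5,1,0],[5,-2,1]] U=[[-3,3,-3],[0,-3,-4],[0,0,4]]

  R1 -= 5·R0 → [0,-3,-4]
  R2 -= 5·R0 → [0,6,12]
  R2 -= -2·R1 → [0,0,4]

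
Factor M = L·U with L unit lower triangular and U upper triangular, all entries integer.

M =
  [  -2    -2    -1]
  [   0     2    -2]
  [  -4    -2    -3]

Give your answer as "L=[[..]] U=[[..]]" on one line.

L=[[1,0,0],[0,1,0],[2,1,1]] U=[[-2,-2,-1],[0,2,-2],[0,0,1]]

  r1 -= 0·r0 → [0,2,-2]
  r2 -= 2·r0 → [0,2,-1]
  r2 -= 1·r1 → [0,0,1]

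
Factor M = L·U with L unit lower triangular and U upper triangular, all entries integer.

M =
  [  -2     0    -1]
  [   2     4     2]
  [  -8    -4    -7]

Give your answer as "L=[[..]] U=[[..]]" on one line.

  r1 -= -1·r0 → [0,4,1]
  r2 -= 4·r0 → [0,-4,-3]
  r2 -= -1·r1 → [0,0,-2]

L=[[1,0,0],[-1,1,0],[4,-1,1]] U=[[-2,0,-1],[0,4,1],[0,0,-2]]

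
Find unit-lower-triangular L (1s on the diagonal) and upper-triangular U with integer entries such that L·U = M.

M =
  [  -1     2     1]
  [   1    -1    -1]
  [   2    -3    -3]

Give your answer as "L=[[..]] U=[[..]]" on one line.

L=[[1,0,0],[-1,1,0],[-2,1,1]] U=[[-1,2,1],[0,1,0],[0,0,-1]]

  R1 -= -1·R0 → [0,1,0]
  R2 -= -2·R0 → [0,1,-1]
  R2 -= 1·R1 → [0,0,-1]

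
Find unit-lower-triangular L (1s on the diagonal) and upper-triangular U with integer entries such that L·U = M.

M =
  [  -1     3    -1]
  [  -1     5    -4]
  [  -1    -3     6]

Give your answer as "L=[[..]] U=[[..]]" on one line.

L=[[1,0,0],[1,1,0],[1,-3,1]] U=[[-1,3,-1],[0,2,-3],[0,0,-2]]

  row1 -= 1·row0 → [0,2,-3]
  row2 -= 1·row0 → [0,-6,7]
  row2 -= -3·row1 → [0,0,-2]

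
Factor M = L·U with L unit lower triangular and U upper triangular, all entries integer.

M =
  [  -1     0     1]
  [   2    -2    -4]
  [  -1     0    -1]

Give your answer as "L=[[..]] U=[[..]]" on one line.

  row1 -= -2·row0 → [0,-2,-2]
  row2 -= 1·row0 → [0,0,-2]
  row2 -= 0·row1 → [0,0,-2]

L=[[1,0,0],[-2,1,0],[1,0,1]] U=[[-1,0,1],[0,-2,-2],[0,0,-2]]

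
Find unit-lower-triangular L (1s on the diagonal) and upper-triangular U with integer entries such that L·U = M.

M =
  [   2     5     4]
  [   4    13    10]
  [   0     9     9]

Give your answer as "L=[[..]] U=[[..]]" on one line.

  row1 -= 2·row0 → [0,3,2]
  row2 -= 0·row0 → [0,9,9]
  row2 -= 3·row1 → [0,0,3]

L=[[1,0,0],[2,1,0],[0,3,1]] U=[[2,5,4],[0,3,2],[0,0,3]]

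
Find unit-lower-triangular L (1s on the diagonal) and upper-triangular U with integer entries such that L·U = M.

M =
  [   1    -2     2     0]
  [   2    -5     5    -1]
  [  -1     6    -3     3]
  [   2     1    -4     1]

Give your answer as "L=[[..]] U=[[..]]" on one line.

L=[[1,0,0,0],[2,1,0,0],[-1,-4,1,0],[2,-5,-1,1]] U=[[1,-2,2,0],[0,-1,1,-1],[0,0,3,-1],[0,0,0,-5]]

  R1 -= 2·R0 → [0,-1,1,-1]
  R2 -= -1·R0 → [0,4,-1,3]
  R3 -= 2·R0 → [0,5,-8,1]
  R2 -= -4·R1 → [0,0,3,-1]
  R3 -= -5·R1 → [0,0,-3,-4]
  R3 -= -1·R2 → [0,0,0,-5]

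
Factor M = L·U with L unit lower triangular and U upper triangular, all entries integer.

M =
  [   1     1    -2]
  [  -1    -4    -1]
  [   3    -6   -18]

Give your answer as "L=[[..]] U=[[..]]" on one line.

L=[[1,0,0],[-1,1,0],[3,3,1]] U=[[1,1,-2],[0,-3,-3],[0,0,-3]]

  row1 -= -1·row0 → [0,-3,-3]
  row2 -= 3·row0 → [0,-9,-12]
  row2 -= 3·row1 → [0,0,-3]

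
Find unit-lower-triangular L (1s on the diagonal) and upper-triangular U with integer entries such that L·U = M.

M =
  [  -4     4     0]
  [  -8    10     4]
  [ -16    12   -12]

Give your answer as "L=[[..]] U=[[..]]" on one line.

L=[[1,0,0],[2,1,0],[4,-2,1]] U=[[-4,4,0],[0,2,4],[0,0,-4]]

  row1 -= 2·row0 → [0,2,4]
  row2 -= 4·row0 → [0,-4,-12]
  row2 -= -2·row1 → [0,0,-4]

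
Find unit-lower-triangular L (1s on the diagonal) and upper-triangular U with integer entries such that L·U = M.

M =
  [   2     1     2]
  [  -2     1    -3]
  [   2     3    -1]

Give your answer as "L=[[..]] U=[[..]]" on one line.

L=[[1,0,0],[-1,1,0],[1,1,1]] U=[[2,1,2],[0,2,-1],[0,0,-2]]

  R1 -= -1·R0 → [0,2,-1]
  R2 -= 1·R0 → [0,2,-3]
  R2 -= 1·R1 → [0,0,-2]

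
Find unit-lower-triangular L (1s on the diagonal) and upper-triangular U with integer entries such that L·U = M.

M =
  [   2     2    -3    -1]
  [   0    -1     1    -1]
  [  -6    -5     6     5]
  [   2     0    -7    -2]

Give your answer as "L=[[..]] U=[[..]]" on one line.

L=[[1,0,0,0],[0,1,0,0],[-3,-1,1,0],[1,2,3,1]] U=[[2,2,-3,-1],[0,-1,1,-1],[0,0,-2,1],[0,0,0,-2]]

  row1 -= 0·row0 → [0,-1,1,-1]
  row2 -= -3·row0 → [0,1,-3,2]
  row3 -= 1·row0 → [0,-2,-4,-1]
  row2 -= -1·row1 → [0,0,-2,1]
  row3 -= 2·row1 → [0,0,-6,1]
  row3 -= 3·row2 → [0,0,0,-2]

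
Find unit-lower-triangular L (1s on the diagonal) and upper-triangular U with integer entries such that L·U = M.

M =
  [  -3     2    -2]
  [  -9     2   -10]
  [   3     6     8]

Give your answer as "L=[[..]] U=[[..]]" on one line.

  row1 -= 3·row0 → [0,-4,-4]
  row2 -= -1·row0 → [0,8,6]
  row2 -= -2·row1 → [0,0,-2]

L=[[1,0,0],[3,1,0],[-1,-2,1]] U=[[-3,2,-2],[0,-4,-4],[0,0,-2]]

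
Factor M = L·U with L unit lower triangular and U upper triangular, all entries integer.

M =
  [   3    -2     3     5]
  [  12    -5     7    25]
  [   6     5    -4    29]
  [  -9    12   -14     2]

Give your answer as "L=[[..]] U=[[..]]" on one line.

  r1 -= 4·r0 → [0,3,-5,5]
  r2 -= 2·r0 → [0,9,-10,19]
  r3 -= -3·r0 → [0,6,-5,17]
  r2 -= 3·r1 → [0,0,5,4]
  r3 -= 2·r1 → [0,0,5,7]
  r3 -= 1·r2 → [0,0,0,3]

L=[[1,0,0,0],[4,1,0,0],[2,3,1,0],[-3,2,1,1]] U=[[3,-2,3,5],[0,3,-5,5],[0,0,5,4],[0,0,0,3]]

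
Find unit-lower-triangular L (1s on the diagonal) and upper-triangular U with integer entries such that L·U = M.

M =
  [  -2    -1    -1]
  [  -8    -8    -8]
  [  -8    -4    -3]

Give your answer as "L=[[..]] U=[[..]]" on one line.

L=[[1,0,0],[4,1,0],[4,0,1]] U=[[-2,-1,-1],[0,-4,-4],[0,0,1]]

  R1 -= 4·R0 → [0,-4,-4]
  R2 -= 4·R0 → [0,0,1]
  R2 -= 0·R1 → [0,0,1]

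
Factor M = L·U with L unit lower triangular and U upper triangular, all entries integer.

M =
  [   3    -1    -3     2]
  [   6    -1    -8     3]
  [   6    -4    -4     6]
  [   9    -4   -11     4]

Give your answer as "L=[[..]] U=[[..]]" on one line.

  R1 -= 2·R0 → [0,1,-2,-1]
  R2 -= 2·R0 → [0,-2,2,2]
  R3 -= 3·R0 → [0,-1,-2,-2]
  R2 -= -2·R1 → [0,0,-2,0]
  R3 -= -1·R1 → [0,0,-4,-3]
  R3 -= 2·R2 → [0,0,0,-3]

L=[[1,0,0,0],[2,1,0,0],[2,-2,1,0],[3,-1,2,1]] U=[[3,-1,-3,2],[0,1,-2,-1],[0,0,-2,0],[0,0,0,-3]]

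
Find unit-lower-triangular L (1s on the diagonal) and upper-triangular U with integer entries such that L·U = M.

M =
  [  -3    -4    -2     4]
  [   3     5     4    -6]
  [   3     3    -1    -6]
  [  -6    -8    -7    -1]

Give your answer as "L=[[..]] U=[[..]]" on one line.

L=[[1,0,0,0],[-1,1,0,0],[-1,-1,1,0],[2,0,3,1]] U=[[-3,-4,-2,4],[0,1,2,-2],[0,0,-1,-4],[0,0,0,3]]

  r1 -= -1·r0 → [0,1,2,-2]
  r2 -= -1·r0 → [0,-1,-3,-2]
  r3 -= 2·r0 → [0,0,-3,-9]
  r2 -= -1·r1 → [0,0,-1,-4]
  r3 -= 0·r1 → [0,0,-3,-9]
  r3 -= 3·r2 → [0,0,0,3]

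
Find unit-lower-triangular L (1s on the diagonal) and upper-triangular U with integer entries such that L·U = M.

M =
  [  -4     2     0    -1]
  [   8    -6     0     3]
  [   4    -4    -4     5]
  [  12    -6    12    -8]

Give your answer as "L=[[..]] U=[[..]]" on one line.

L=[[1,0,0,0],[-2,1,0,0],[-1,1,1,0],[-3,0,-3,1]] U=[[-4,2,0,-1],[0,-2,0,1],[0,0,-4,3],[0,0,0,-2]]

  r1 -= -2·r0 → [0,-2,0,1]
  r2 -= -1·r0 → [0,-2,-4,4]
  r3 -= -3·r0 → [0,0,12,-11]
  r2 -= 1·r1 → [0,0,-4,3]
  r3 -= 0·r1 → [0,0,12,-11]
  r3 -= -3·r2 → [0,0,0,-2]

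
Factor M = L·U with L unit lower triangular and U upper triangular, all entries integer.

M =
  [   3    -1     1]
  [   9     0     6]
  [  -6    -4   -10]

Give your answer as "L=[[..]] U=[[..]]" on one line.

  R1 -= 3·R0 → [0,3,3]
  R2 -= -2·R0 → [0,-6,-8]
  R2 -= -2·R1 → [0,0,-2]

L=[[1,0,0],[3,1,0],[-2,-2,1]] U=[[3,-1,1],[0,3,3],[0,0,-2]]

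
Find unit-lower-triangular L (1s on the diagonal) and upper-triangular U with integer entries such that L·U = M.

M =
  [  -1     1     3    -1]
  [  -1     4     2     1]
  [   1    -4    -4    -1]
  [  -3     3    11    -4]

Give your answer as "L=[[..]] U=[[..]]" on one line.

L=[[1,0,0,0],[1,1,0,0],[-1,-1,1,0],[3,0,-1,1]] U=[[-1,1,3,-1],[0,3,-1,2],[0,0,-2,0],[0,0,0,-1]]

  R1 -= 1·R0 → [0,3,-1,2]
  R2 -= -1·R0 → [0,-3,-1,-2]
  R3 -= 3·R0 → [0,0,2,-1]
  R2 -= -1·R1 → [0,0,-2,0]
  R3 -= 0·R1 → [0,0,2,-1]
  R3 -= -1·R2 → [0,0,0,-1]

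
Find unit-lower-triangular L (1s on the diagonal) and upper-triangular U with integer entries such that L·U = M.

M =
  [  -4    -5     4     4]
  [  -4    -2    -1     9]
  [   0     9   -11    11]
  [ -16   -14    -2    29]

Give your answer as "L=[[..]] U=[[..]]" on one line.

  r1 -= 1·r0 → [0,3,-5,5]
  r2 -= 0·r0 → [0,9,-11,11]
  r3 -= 4·r0 → [0,6,-18,13]
  r2 -= 3·r1 → [0,0,4,-4]
  r3 -= 2·r1 → [0,0,-8,3]
  r3 -= -2·r2 → [0,0,0,-5]

L=[[1,0,0,0],[1,1,0,0],[0,3,1,0],[4,2,-2,1]] U=[[-4,-5,4,4],[0,3,-5,5],[0,0,4,-4],[0,0,0,-5]]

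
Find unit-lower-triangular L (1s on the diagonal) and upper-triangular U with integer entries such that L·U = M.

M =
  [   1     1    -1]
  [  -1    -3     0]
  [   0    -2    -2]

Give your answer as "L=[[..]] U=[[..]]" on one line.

L=[[1,0,0],[-1,1,0],[0,1,1]] U=[[1,1,-1],[0,-2,-1],[0,0,-1]]

  R1 -= -1·R0 → [0,-2,-1]
  R2 -= 0·R0 → [0,-2,-2]
  R2 -= 1·R1 → [0,0,-1]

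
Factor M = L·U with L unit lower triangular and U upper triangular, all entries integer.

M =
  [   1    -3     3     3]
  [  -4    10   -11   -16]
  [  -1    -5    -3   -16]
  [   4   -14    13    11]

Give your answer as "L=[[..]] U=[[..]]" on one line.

  r1 -= -4·r0 → [0,-2,1,-4]
  r2 -= -1·r0 → [0,-8,0,-13]
  r3 -= 4·r0 → [0,-2,1,-1]
  r2 -= 4·r1 → [0,0,-4,3]
  r3 -= 1·r1 → [0,0,0,3]
  r3 -= 0·r2 → [0,0,0,3]

L=[[1,0,0,0],[-4,1,0,0],[-1,4,1,0],[4,1,0,1]] U=[[1,-3,3,3],[0,-2,1,-4],[0,0,-4,3],[0,0,0,3]]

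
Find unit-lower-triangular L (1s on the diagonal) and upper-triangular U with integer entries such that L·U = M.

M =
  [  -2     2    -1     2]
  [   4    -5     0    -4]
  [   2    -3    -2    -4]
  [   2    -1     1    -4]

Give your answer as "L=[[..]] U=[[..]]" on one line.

L=[[1,0,0,0],[-2,1,0,0],[-1,1,1,0],[-1,-1,2,1]] U=[[-2,2,-1,2],[0,-1,-2,0],[0,0,-1,-2],[0,0,0,2]]

  r1 -= -2·r0 → [0,-1,-2,0]
  r2 -= -1·r0 → [0,-1,-3,-2]
  r3 -= -1·r0 → [0,1,0,-2]
  r2 -= 1·r1 → [0,0,-1,-2]
  r3 -= -1·r1 → [0,0,-2,-2]
  r3 -= 2·r2 → [0,0,0,2]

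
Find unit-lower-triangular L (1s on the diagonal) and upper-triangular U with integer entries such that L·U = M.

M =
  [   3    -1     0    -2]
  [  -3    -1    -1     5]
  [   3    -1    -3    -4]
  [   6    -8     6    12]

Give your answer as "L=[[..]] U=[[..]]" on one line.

  row1 -= -1·row0 → [0,-2,-1,3]
  row2 -= 1·row0 → [0,0,-3,-2]
  row3 -= 2·row0 → [0,-6,6,16]
  row2 -= 0·row1 → [0,0,-3,-2]
  row3 -= 3·row1 → [0,0,9,7]
  row3 -= -3·row2 → [0,0,0,1]

L=[[1,0,0,0],[-1,1,0,0],[1,0,1,0],[2,3,-3,1]] U=[[3,-1,0,-2],[0,-2,-1,3],[0,0,-3,-2],[0,0,0,1]]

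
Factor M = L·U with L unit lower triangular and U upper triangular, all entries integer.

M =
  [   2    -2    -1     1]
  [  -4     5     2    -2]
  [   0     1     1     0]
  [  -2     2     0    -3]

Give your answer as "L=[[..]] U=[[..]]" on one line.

L=[[1,0,0,0],[-2,1,0,0],[0,1,1,0],[-1,0,-1,1]] U=[[2,-2,-1,1],[0,1,0,0],[0,0,1,0],[0,0,0,-2]]

  r1 -= -2·r0 → [0,1,0,0]
  r2 -= 0·r0 → [0,1,1,0]
  r3 -= -1·r0 → [0,0,-1,-2]
  r2 -= 1·r1 → [0,0,1,0]
  r3 -= 0·r1 → [0,0,-1,-2]
  r3 -= -1·r2 → [0,0,0,-2]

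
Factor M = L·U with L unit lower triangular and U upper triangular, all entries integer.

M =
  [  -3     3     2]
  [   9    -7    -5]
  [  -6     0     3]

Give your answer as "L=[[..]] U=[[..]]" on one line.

L=[[1,0,0],[-3,1,0],[2,-3,1]] U=[[-3,3,2],[0,2,1],[0,0,2]]

  r1 -= -3·r0 → [0,2,1]
  r2 -= 2·r0 → [0,-6,-1]
  r2 -= -3·r1 → [0,0,2]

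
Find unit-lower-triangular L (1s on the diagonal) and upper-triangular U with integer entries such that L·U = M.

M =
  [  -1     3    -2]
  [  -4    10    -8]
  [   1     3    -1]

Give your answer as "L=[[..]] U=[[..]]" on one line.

  row1 -= 4·row0 → [0,-2,0]
  row2 -= -1·row0 → [0,6,-3]
  row2 -= -3·row1 → [0,0,-3]

L=[[1,0,0],[4,1,0],[-1,-3,1]] U=[[-1,3,-2],[0,-2,0],[0,0,-3]]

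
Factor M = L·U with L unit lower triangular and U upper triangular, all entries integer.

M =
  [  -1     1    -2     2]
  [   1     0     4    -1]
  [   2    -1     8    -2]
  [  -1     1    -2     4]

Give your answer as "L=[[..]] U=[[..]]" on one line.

  r1 -= -1·r0 → [0,1,2,1]
  r2 -= -2·r0 → [0,1,4,2]
  r3 -= 1·r0 → [0,0,0,2]
  r2 -= 1·r1 → [0,0,2,1]
  r3 -= 0·r1 → [0,0,0,2]
  r3 -= 0·r2 → [0,0,0,2]

L=[[1,0,0,0],[-1,1,0,0],[-2,1,1,0],[1,0,0,1]] U=[[-1,1,-2,2],[0,1,2,1],[0,0,2,1],[0,0,0,2]]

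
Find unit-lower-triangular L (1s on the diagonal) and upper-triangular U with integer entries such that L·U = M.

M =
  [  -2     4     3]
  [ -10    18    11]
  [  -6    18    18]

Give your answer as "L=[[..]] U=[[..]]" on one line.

  row1 -= 5·row0 → [0,-2,-4]
  row2 -= 3·row0 → [0,6,9]
  row2 -= -3·row1 → [0,0,-3]

L=[[1,0,0],[5,1,0],[3,-3,1]] U=[[-2,4,3],[0,-2,-4],[0,0,-3]]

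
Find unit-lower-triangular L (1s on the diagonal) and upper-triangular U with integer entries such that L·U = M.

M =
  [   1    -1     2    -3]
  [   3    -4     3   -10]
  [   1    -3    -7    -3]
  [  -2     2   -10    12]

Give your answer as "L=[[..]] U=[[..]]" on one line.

  row1 -= 3·row0 → [0,-1,-3,-1]
  row2 -= 1·row0 → [0,-2,-9,0]
  row3 -= -2·row0 → [0,0,-6,6]
  row2 -= 2·row1 → [0,0,-3,2]
  row3 -= 0·row1 → [0,0,-6,6]
  row3 -= 2·row2 → [0,0,0,2]

L=[[1,0,0,0],[3,1,0,0],[1,2,1,0],[-2,0,2,1]] U=[[1,-1,2,-3],[0,-1,-3,-1],[0,0,-3,2],[0,0,0,2]]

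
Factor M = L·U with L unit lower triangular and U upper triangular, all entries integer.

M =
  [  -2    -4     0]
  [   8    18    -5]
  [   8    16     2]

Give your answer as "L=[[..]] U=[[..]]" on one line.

  row1 -= -4·row0 → [0,2,-5]
  row2 -= -4·row0 → [0,0,2]
  row2 -= 0·row1 → [0,0,2]

L=[[1,0,0],[-4,1,0],[-4,0,1]] U=[[-2,-4,0],[0,2,-5],[0,0,2]]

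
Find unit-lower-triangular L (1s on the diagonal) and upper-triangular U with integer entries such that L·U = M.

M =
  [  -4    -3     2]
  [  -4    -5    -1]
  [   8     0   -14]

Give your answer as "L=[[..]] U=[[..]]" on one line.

L=[[1,0,0],[1,1,0],[-2,3,1]] U=[[-4,-3,2],[0,-2,-3],[0,0,-1]]

  r1 -= 1·r0 → [0,-2,-3]
  r2 -= -2·r0 → [0,-6,-10]
  r2 -= 3·r1 → [0,0,-1]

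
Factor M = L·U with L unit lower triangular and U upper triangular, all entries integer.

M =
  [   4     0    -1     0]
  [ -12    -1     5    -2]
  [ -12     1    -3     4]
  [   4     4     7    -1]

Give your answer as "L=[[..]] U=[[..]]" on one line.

L=[[1,0,0,0],[-3,1,0,0],[-3,-1,1,0],[1,-4,-4,1]] U=[[4,0,-1,0],[0,-1,2,-2],[0,0,-4,2],[0,0,0,-1]]

  row1 -= -3·row0 → [0,-1,2,-2]
  row2 -= -3·row0 → [0,1,-6,4]
  row3 -= 1·row0 → [0,4,8,-1]
  row2 -= -1·row1 → [0,0,-4,2]
  row3 -= -4·row1 → [0,0,16,-9]
  row3 -= -4·row2 → [0,0,0,-1]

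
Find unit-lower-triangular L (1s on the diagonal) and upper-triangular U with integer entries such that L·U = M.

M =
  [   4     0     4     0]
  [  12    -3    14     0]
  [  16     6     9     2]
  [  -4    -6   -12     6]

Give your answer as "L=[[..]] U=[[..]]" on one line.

  row1 -= 3·row0 → [0,-3,2,0]
  row2 -= 4·row0 → [0,6,-7,2]
  row3 -= -1·row0 → [0,-6,-8,6]
  row2 -= -2·row1 → [0,0,-3,2]
  row3 -= 2·row1 → [0,0,-12,6]
  row3 -= 4·row2 → [0,0,0,-2]

L=[[1,0,0,0],[3,1,0,0],[4,-2,1,0],[-1,2,4,1]] U=[[4,0,4,0],[0,-3,2,0],[0,0,-3,2],[0,0,0,-2]]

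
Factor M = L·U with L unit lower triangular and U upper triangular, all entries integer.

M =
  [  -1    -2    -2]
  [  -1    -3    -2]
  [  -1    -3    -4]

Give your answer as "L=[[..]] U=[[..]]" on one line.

  row1 -= 1·row0 → [0,-1,0]
  row2 -= 1·row0 → [0,-1,-2]
  row2 -= 1·row1 → [0,0,-2]

L=[[1,0,0],[1,1,0],[1,1,1]] U=[[-1,-2,-2],[0,-1,0],[0,0,-2]]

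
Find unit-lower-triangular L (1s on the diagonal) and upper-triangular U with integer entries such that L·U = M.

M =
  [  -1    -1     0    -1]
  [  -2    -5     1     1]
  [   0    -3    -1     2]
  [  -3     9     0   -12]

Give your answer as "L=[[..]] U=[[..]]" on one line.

  R1 -= 2·R0 → [0,-3,1,3]
  R2 -= 0·R0 → [0,-3,-1,2]
  R3 -= 3·R0 → [0,12,0,-9]
  R2 -= 1·R1 → [0,0,-2,-1]
  R3 -= -4·R1 → [0,0,4,3]
  R3 -= -2·R2 → [0,0,0,1]

L=[[1,0,0,0],[2,1,0,0],[0,1,1,0],[3,-4,-2,1]] U=[[-1,-1,0,-1],[0,-3,1,3],[0,0,-2,-1],[0,0,0,1]]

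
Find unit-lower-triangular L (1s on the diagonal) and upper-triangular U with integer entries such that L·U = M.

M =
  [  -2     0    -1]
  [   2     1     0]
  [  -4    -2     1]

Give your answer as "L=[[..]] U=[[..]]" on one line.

  r1 -= -1·r0 → [0,1,-1]
  r2 -= 2·r0 → [0,-2,3]
  r2 -= -2·r1 → [0,0,1]

L=[[1,0,0],[-1,1,0],[2,-2,1]] U=[[-2,0,-1],[0,1,-1],[0,0,1]]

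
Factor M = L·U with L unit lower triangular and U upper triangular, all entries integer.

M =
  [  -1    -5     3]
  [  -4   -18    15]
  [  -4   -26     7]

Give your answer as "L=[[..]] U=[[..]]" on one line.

  R1 -= 4·R0 → [0,2,3]
  R2 -= 4·R0 → [0,-6,-5]
  R2 -= -3·R1 → [0,0,4]

L=[[1,0,0],[4,1,0],[4,-3,1]] U=[[-1,-5,3],[0,2,3],[0,0,4]]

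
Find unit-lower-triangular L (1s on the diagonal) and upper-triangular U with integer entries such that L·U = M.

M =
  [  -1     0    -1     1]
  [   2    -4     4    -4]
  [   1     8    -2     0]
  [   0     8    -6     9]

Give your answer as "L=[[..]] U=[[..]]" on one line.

  r1 -= -2·r0 → [0,-4,2,-2]
  r2 -= -1·r0 → [0,8,-3,1]
  r3 -= 0·r0 → [0,8,-6,9]
  r2 -= -2·r1 → [0,0,1,-3]
  r3 -= -2·r1 → [0,0,-2,5]
  r3 -= -2·r2 → [0,0,0,-1]

L=[[1,0,0,0],[-2,1,0,0],[-1,-2,1,0],[0,-2,-2,1]] U=[[-1,0,-1,1],[0,-4,2,-2],[0,0,1,-3],[0,0,0,-1]]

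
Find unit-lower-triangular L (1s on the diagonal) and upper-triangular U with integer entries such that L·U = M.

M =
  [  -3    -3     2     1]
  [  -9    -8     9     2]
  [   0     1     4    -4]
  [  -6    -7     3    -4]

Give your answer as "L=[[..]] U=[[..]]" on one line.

  R1 -= 3·R0 → [0,1,3,-1]
  R2 -= 0·R0 → [0,1,4,-4]
  R3 -= 2·R0 → [0,-1,-1,-6]
  R2 -= 1·R1 → [0,0,1,-3]
  R3 -= -1·R1 → [0,0,2,-7]
  R3 -= 2·R2 → [0,0,0,-1]

L=[[1,0,0,0],[3,1,0,0],[0,1,1,0],[2,-1,2,1]] U=[[-3,-3,2,1],[0,1,3,-1],[0,0,1,-3],[0,0,0,-1]]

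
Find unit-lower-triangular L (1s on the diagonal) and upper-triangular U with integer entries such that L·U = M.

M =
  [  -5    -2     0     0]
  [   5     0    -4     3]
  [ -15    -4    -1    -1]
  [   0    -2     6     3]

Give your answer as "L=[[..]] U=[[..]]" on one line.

  r1 -= -1·r0 → [0,-2,-4,3]
  r2 -= 3·r0 → [0,2,-1,-1]
  r3 -= 0·r0 → [0,-2,6,3]
  r2 -= -1·r1 → [0,0,-5,2]
  r3 -= 1·r1 → [0,0,10,0]
  r3 -= -2·r2 → [0,0,0,4]

L=[[1,0,0,0],[-1,1,0,0],[3,-1,1,0],[0,1,-2,1]] U=[[-5,-2,0,0],[0,-2,-4,3],[0,0,-5,2],[0,0,0,4]]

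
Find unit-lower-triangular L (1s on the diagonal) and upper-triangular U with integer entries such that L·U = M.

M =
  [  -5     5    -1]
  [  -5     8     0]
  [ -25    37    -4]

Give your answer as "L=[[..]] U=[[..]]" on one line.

  r1 -= 1·r0 → [0,3,1]
  r2 -= 5·r0 → [0,12,1]
  r2 -= 4·r1 → [0,0,-3]

L=[[1,0,0],[1,1,0],[5,4,1]] U=[[-5,5,-1],[0,3,1],[0,0,-3]]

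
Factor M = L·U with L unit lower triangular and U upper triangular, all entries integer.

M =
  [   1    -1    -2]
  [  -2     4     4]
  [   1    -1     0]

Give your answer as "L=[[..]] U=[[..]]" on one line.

L=[[1,0,0],[-2,1,0],[1,0,1]] U=[[1,-1,-2],[0,2,0],[0,0,2]]

  row1 -= -2·row0 → [0,2,0]
  row2 -= 1·row0 → [0,0,2]
  row2 -= 0·row1 → [0,0,2]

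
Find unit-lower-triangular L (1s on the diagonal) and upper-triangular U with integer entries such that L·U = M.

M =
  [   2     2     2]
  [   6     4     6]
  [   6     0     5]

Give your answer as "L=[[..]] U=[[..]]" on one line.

  row1 -= 3·row0 → [0,-2,0]
  row2 -= 3·row0 → [0,-6,-1]
  row2 -= 3·row1 → [0,0,-1]

L=[[1,0,0],[3,1,0],[3,3,1]] U=[[2,2,2],[0,-2,0],[0,0,-1]]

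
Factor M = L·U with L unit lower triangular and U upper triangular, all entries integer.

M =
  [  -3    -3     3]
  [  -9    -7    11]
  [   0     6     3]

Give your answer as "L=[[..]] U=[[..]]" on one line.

  row1 -= 3·row0 → [0,2,2]
  row2 -= 0·row0 → [0,6,3]
  row2 -= 3·row1 → [0,0,-3]

L=[[1,0,0],[3,1,0],[0,3,1]] U=[[-3,-3,3],[0,2,2],[0,0,-3]]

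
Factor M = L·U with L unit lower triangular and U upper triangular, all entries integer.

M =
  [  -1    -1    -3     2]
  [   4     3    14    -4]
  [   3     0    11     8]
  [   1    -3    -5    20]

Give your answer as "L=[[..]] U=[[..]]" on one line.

  R1 -= -4·R0 → [0,-1,2,4]
  R2 -= -3·R0 → [0,-3,2,14]
  R3 -= -1·R0 → [0,-4,-8,22]
  R2 -= 3·R1 → [0,0,-4,2]
  R3 -= 4·R1 → [0,0,-16,6]
  R3 -= 4·R2 → [0,0,0,-2]

L=[[1,0,0,0],[-4,1,0,0],[-3,3,1,0],[-1,4,4,1]] U=[[-1,-1,-3,2],[0,-1,2,4],[0,0,-4,2],[0,0,0,-2]]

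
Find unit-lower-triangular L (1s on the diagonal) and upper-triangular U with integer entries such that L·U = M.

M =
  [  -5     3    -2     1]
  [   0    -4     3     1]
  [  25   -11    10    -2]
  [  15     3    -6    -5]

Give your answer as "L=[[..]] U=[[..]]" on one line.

L=[[1,0,0,0],[0,1,0,0],[-5,-1,1,0],[-3,-3,-1,1]] U=[[-5,3,-2,1],[0,-4,3,1],[0,0,3,4],[0,0,0,5]]

  r1 -= 0·r0 → [0,-4,3,1]
  r2 -= -5·r0 → [0,4,0,3]
  r3 -= -3·r0 → [0,12,-12,-2]
  r2 -= -1·r1 → [0,0,3,4]
  r3 -= -3·r1 → [0,0,-3,1]
  r3 -= -1·r2 → [0,0,0,5]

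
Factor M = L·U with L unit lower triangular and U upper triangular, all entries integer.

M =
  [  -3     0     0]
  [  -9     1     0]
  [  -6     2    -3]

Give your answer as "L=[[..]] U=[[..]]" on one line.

L=[[1,0,0],[3,1,0],[2,2,1]] U=[[-3,0,0],[0,1,0],[0,0,-3]]

  R1 -= 3·R0 → [0,1,0]
  R2 -= 2·R0 → [0,2,-3]
  R2 -= 2·R1 → [0,0,-3]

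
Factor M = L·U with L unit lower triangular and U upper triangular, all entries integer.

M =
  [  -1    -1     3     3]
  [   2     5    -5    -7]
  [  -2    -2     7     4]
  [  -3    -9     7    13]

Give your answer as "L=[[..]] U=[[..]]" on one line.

L=[[1,0,0,0],[-2,1,0,0],[2,0,1,0],[3,-2,0,1]] U=[[-1,-1,3,3],[0,3,1,-1],[0,0,1,-2],[0,0,0,2]]

  r1 -= -2·r0 → [0,3,1,-1]
  r2 -= 2·r0 → [0,0,1,-2]
  r3 -= 3·r0 → [0,-6,-2,4]
  r2 -= 0·r1 → [0,0,1,-2]
  r3 -= -2·r1 → [0,0,0,2]
  r3 -= 0·r2 → [0,0,0,2]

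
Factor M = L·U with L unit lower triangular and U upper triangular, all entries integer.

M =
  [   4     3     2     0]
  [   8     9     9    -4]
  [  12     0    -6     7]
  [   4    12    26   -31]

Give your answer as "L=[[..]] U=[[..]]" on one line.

L=[[1,0,0,0],[2,1,0,0],[3,-3,1,0],[1,3,3,1]] U=[[4,3,2,0],[0,3,5,-4],[0,0,3,-5],[0,0,0,-4]]

  R1 -= 2·R0 → [0,3,5,-4]
  R2 -= 3·R0 → [0,-9,-12,7]
  R3 -= 1·R0 → [0,9,24,-31]
  R2 -= -3·R1 → [0,0,3,-5]
  R3 -= 3·R1 → [0,0,9,-19]
  R3 -= 3·R2 → [0,0,0,-4]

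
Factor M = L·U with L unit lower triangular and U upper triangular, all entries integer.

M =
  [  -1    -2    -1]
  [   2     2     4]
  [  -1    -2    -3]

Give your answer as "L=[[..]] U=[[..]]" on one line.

  R1 -= -2·R0 → [0,-2,2]
  R2 -= 1·R0 → [0,0,-2]
  R2 -= 0·R1 → [0,0,-2]

L=[[1,0,0],[-2,1,0],[1,0,1]] U=[[-1,-2,-1],[0,-2,2],[0,0,-2]]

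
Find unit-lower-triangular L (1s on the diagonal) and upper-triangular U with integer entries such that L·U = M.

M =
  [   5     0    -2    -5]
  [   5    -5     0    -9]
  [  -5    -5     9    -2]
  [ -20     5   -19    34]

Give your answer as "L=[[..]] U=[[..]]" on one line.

L=[[1,0,0,0],[1,1,0,0],[-1,1,1,0],[-4,-1,-5,1]] U=[[5,0,-2,-5],[0,-5,2,-4],[0,0,5,-3],[0,0,0,-5]]

  row1 -= 1·row0 → [0,-5,2,-4]
  row2 -= -1·row0 → [0,-5,7,-7]
  row3 -= -4·row0 → [0,5,-27,14]
  row2 -= 1·row1 → [0,0,5,-3]
  row3 -= -1·row1 → [0,0,-25,10]
  row3 -= -5·row2 → [0,0,0,-5]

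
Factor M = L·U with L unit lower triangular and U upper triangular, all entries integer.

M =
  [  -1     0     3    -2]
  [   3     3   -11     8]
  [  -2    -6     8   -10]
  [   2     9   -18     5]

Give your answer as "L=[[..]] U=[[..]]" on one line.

L=[[1,0,0,0],[-3,1,0,0],[2,-2,1,0],[-2,3,3,1]] U=[[-1,0,3,-2],[0,3,-2,2],[0,0,-2,-2],[0,0,0,1]]

  r1 -= -3·r0 → [0,3,-2,2]
  r2 -= 2·r0 → [0,-6,2,-6]
  r3 -= -2·r0 → [0,9,-12,1]
  r2 -= -2·r1 → [0,0,-2,-2]
  r3 -= 3·r1 → [0,0,-6,-5]
  r3 -= 3·r2 → [0,0,0,1]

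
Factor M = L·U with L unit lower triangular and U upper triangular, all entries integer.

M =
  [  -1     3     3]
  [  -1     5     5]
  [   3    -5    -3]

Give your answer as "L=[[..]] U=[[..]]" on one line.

L=[[1,0,0],[1,1,0],[-3,2,1]] U=[[-1,3,3],[0,2,2],[0,0,2]]

  R1 -= 1·R0 → [0,2,2]
  R2 -= -3·R0 → [0,4,6]
  R2 -= 2·R1 → [0,0,2]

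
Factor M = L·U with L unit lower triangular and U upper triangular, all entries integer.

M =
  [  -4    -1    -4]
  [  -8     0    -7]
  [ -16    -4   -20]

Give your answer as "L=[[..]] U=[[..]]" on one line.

  R1 -= 2·R0 → [0,2,1]
  R2 -= 4·R0 → [0,0,-4]
  R2 -= 0·R1 → [0,0,-4]

L=[[1,0,0],[2,1,0],[4,0,1]] U=[[-4,-1,-4],[0,2,1],[0,0,-4]]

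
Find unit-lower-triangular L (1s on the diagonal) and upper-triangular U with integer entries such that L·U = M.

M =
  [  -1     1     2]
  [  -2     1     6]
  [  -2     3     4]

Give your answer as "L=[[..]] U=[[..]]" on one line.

L=[[1,0,0],[2,1,0],[2,-1,1]] U=[[-1,1,2],[0,-1,2],[0,0,2]]

  R1 -= 2·R0 → [0,-1,2]
  R2 -= 2·R0 → [0,1,0]
  R2 -= -1·R1 → [0,0,2]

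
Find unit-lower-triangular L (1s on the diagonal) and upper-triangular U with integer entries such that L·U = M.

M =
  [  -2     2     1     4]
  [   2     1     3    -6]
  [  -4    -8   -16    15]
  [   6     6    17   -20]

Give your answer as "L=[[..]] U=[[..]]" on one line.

L=[[1,0,0,0],[-1,1,0,0],[2,-4,1,0],[-3,4,-2,1]] U=[[-2,2,1,4],[0,3,4,-2],[0,0,-2,-1],[0,0,0,-2]]

  R1 -= -1·R0 → [0,3,4,-2]
  R2 -= 2·R0 → [0,-12,-18,7]
  R3 -= -3·R0 → [0,12,20,-8]
  R2 -= -4·R1 → [0,0,-2,-1]
  R3 -= 4·R1 → [0,0,4,0]
  R3 -= -2·R2 → [0,0,0,-2]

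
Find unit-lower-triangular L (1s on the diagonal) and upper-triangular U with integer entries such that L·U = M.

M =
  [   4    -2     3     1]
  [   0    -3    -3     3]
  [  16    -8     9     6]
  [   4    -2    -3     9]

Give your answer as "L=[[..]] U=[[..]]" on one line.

  row1 -= 0·row0 → [0,-3,-3,3]
  row2 -= 4·row0 → [0,0,-3,2]
  row3 -= 1·row0 → [0,0,-6,8]
  row2 -= 0·row1 → [0,0,-3,2]
  row3 -= 0·row1 → [0,0,-6,8]
  row3 -= 2·row2 → [0,0,0,4]

L=[[1,0,0,0],[0,1,0,0],[4,0,1,0],[1,0,2,1]] U=[[4,-2,3,1],[0,-3,-3,3],[0,0,-3,2],[0,0,0,4]]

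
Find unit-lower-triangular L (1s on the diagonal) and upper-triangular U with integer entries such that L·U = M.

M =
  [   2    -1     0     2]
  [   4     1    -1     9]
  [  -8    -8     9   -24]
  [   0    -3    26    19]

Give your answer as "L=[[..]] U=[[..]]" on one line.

L=[[1,0,0,0],[2,1,0,0],[-4,-4,1,0],[0,-1,5,1]] U=[[2,-1,0,2],[0,3,-1,5],[0,0,5,4],[0,0,0,4]]

  R1 -= 2·R0 → [0,3,-1,5]
  R2 -= -4·R0 → [0,-12,9,-16]
  R3 -= 0·R0 → [0,-3,26,19]
  R2 -= -4·R1 → [0,0,5,4]
  R3 -= -1·R1 → [0,0,25,24]
  R3 -= 5·R2 → [0,0,0,4]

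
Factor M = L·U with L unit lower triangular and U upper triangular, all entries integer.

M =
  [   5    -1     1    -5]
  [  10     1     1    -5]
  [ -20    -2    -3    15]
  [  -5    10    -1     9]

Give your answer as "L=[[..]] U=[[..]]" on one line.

L=[[1,0,0,0],[2,1,0,0],[-4,-2,1,0],[-1,3,-3,1]] U=[[5,-1,1,-5],[0,3,-1,5],[0,0,-1,5],[0,0,0,4]]

  r1 -= 2·r0 → [0,3,-1,5]
  r2 -= -4·r0 → [0,-6,1,-5]
  r3 -= -1·r0 → [0,9,0,4]
  r2 -= -2·r1 → [0,0,-1,5]
  r3 -= 3·r1 → [0,0,3,-11]
  r3 -= -3·r2 → [0,0,0,4]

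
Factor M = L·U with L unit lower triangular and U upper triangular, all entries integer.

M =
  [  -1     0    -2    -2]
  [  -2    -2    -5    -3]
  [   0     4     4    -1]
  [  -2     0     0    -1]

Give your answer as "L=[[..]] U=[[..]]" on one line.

  row1 -= 2·row0 → [0,-2,-1,1]
  row2 -= 0·row0 → [0,4,4,-1]
  row3 -= 2·row0 → [0,0,4,3]
  row2 -= -2·row1 → [0,0,2,1]
  row3 -= 0·row1 → [0,0,4,3]
  row3 -= 2·row2 → [0,0,0,1]

L=[[1,0,0,0],[2,1,0,0],[0,-2,1,0],[2,0,2,1]] U=[[-1,0,-2,-2],[0,-2,-1,1],[0,0,2,1],[0,0,0,1]]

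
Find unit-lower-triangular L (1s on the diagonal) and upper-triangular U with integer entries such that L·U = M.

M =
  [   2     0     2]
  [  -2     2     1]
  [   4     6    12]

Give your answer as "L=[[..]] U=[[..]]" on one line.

  R1 -= -1·R0 → [0,2,3]
  R2 -= 2·R0 → [0,6,8]
  R2 -= 3·R1 → [0,0,-1]

L=[[1,0,0],[-1,1,0],[2,3,1]] U=[[2,0,2],[0,2,3],[0,0,-1]]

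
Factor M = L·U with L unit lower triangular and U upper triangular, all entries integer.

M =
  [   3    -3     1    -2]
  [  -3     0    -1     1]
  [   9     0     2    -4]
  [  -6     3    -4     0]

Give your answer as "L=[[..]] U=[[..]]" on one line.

  R1 -= -1·R0 → [0,-3,0,-1]
  R2 -= 3·R0 → [0,9,-1,2]
  R3 -= -2·R0 → [0,-3,-2,-4]
  R2 -= -3·R1 → [0,0,-1,-1]
  R3 -= 1·R1 → [0,0,-2,-3]
  R3 -= 2·R2 → [0,0,0,-1]

L=[[1,0,0,0],[-1,1,0,0],[3,-3,1,0],[-2,1,2,1]] U=[[3,-3,1,-2],[0,-3,0,-1],[0,0,-1,-1],[0,0,0,-1]]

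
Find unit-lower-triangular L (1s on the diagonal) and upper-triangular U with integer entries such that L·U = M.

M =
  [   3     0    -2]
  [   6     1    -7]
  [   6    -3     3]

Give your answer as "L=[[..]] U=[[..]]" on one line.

L=[[1,0,0],[2,1,0],[2,-3,1]] U=[[3,0,-2],[0,1,-3],[0,0,-2]]

  r1 -= 2·r0 → [0,1,-3]
  r2 -= 2·r0 → [0,-3,7]
  r2 -= -3·r1 → [0,0,-2]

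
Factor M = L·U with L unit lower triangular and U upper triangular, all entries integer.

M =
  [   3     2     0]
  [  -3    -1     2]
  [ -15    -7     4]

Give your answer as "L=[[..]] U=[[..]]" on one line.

L=[[1,0,0],[-1,1,0],[-5,3,1]] U=[[3,2,0],[0,1,2],[0,0,-2]]

  r1 -= -1·r0 → [0,1,2]
  r2 -= -5·r0 → [0,3,4]
  r2 -= 3·r1 → [0,0,-2]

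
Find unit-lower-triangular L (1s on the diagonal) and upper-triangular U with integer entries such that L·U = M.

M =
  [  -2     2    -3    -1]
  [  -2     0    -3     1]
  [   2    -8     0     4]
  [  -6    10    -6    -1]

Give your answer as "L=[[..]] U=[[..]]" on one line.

  R1 -= 1·R0 → [0,-2,0,2]
  R2 -= -1·R0 → [0,-6,-3,3]
  R3 -= 3·R0 → [0,4,3,2]
  R2 -= 3·R1 → [0,0,-3,-3]
  R3 -= -2·R1 → [0,0,3,6]
  R3 -= -1·R2 → [0,0,0,3]

L=[[1,0,0,0],[1,1,0,0],[-1,3,1,0],[3,-2,-1,1]] U=[[-2,2,-3,-1],[0,-2,0,2],[0,0,-3,-3],[0,0,0,3]]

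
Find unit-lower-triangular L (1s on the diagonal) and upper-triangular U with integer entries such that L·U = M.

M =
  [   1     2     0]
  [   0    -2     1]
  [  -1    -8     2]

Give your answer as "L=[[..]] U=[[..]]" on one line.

  row1 -= 0·row0 → [0,-2,1]
  row2 -= -1·row0 → [0,-6,2]
  row2 -= 3·row1 → [0,0,-1]

L=[[1,0,0],[0,1,0],[-1,3,1]] U=[[1,2,0],[0,-2,1],[0,0,-1]]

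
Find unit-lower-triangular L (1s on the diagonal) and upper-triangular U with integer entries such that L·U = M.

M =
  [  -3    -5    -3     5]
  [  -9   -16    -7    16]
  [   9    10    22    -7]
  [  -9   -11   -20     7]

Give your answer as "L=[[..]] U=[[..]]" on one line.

L=[[1,0,0,0],[3,1,0,0],[-3,5,1,0],[3,-4,-1,1]] U=[[-3,-5,-3,5],[0,-1,2,1],[0,0,3,3],[0,0,0,-1]]

  R1 -= 3·R0 → [0,-1,2,1]
  R2 -= -3·R0 → [0,-5,13,8]
  R3 -= 3·R0 → [0,4,-11,-8]
  R2 -= 5·R1 → [0,0,3,3]
  R3 -= -4·R1 → [0,0,-3,-4]
  R3 -= -1·R2 → [0,0,0,-1]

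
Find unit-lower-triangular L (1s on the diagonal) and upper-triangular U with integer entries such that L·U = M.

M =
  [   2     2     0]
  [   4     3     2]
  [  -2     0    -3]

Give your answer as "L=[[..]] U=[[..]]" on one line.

L=[[1,0,0],[2,1,0],[-1,-2,1]] U=[[2,2,0],[0,-1,2],[0,0,1]]

  R1 -= 2·R0 → [0,-1,2]
  R2 -= -1·R0 → [0,2,-3]
  R2 -= -2·R1 → [0,0,1]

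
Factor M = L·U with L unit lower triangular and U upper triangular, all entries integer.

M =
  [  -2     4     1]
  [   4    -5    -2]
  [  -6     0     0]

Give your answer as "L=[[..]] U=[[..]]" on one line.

L=[[1,0,0],[-2,1,0],[3,-4,1]] U=[[-2,4,1],[0,3,0],[0,0,-3]]

  R1 -= -2·R0 → [0,3,0]
  R2 -= 3·R0 → [0,-12,-3]
  R2 -= -4·R1 → [0,0,-3]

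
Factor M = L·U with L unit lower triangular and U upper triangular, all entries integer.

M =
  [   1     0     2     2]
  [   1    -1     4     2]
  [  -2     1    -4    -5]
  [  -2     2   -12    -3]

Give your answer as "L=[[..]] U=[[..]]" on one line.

L=[[1,0,0,0],[1,1,0,0],[-2,-1,1,0],[-2,-2,-2,1]] U=[[1,0,2,2],[0,-1,2,0],[0,0,2,-1],[0,0,0,-1]]

  r1 -= 1·r0 → [0,-1,2,0]
  r2 -= -2·r0 → [0,1,0,-1]
  r3 -= -2·r0 → [0,2,-8,1]
  r2 -= -1·r1 → [0,0,2,-1]
  r3 -= -2·r1 → [0,0,-4,1]
  r3 -= -2·r2 → [0,0,0,-1]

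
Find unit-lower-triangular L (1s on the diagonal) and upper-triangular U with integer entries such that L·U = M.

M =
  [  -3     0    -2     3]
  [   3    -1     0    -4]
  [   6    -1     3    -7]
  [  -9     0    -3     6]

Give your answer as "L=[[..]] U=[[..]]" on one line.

  R1 -= -1·R0 → [0,-1,-2,-1]
  R2 -= -2·R0 → [0,-1,-1,-1]
  R3 -= 3·R0 → [0,0,3,-3]
  R2 -= 1·R1 → [0,0,1,0]
  R3 -= 0·R1 → [0,0,3,-3]
  R3 -= 3·R2 → [0,0,0,-3]

L=[[1,0,0,0],[-1,1,0,0],[-2,1,1,0],[3,0,3,1]] U=[[-3,0,-2,3],[0,-1,-2,-1],[0,0,1,0],[0,0,0,-3]]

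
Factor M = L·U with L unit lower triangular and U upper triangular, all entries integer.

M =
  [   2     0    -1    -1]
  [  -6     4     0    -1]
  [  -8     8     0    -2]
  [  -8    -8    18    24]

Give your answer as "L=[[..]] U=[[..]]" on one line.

  r1 -= -3·r0 → [0,4,-3,-4]
  r2 -= -4·r0 → [0,8,-4,-6]
  r3 -= -4·r0 → [0,-8,14,20]
  r2 -= 2·r1 → [0,0,2,2]
  r3 -= -2·r1 → [0,0,8,12]
  r3 -= 4·r2 → [0,0,0,4]

L=[[1,0,0,0],[-3,1,0,0],[-4,2,1,0],[-4,-2,4,1]] U=[[2,0,-1,-1],[0,4,-3,-4],[0,0,2,2],[0,0,0,4]]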